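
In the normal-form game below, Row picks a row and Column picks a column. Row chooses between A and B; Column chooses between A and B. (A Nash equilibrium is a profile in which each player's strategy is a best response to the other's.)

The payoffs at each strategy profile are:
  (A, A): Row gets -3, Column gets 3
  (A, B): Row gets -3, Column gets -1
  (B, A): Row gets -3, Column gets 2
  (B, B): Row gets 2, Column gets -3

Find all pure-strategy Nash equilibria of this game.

(A, A) and (B, A)

(A, A): Row gets -3 ≥ -3 from B, and Column gets 3 ≥ -1 from B — Nash equilibrium.
(A, B): Row prefers B (2 > -3); Column prefers A (3 > -1) — not an equilibrium.
(B, A): Row gets -3 ≥ -3 from A, and Column gets 2 ≥ -3 from B — Nash equilibrium.
(B, B): Column prefers A (2 > -3) — not an equilibrium.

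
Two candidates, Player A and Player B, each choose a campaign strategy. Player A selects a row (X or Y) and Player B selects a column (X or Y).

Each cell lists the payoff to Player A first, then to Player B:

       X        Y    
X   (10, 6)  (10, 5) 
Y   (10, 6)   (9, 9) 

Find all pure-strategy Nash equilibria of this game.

(X, X)

(X, X): Player A gets 10 ≥ 10 from Y, and Player B gets 6 ≥ 5 from Y — Nash equilibrium.
(X, Y): Player B prefers X (6 > 5) — not an equilibrium.
(Y, X): Player B prefers Y (9 > 6) — not an equilibrium.
(Y, Y): Player A prefers X (10 > 9) — not an equilibrium.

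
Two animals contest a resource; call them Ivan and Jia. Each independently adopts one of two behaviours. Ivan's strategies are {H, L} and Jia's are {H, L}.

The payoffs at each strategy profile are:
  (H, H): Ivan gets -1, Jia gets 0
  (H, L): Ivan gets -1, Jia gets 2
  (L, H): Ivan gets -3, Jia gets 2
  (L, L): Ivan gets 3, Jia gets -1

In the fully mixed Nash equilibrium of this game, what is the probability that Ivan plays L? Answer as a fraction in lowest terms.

Let x be the probability that Ivan plays H. In a completely mixed equilibrium, Jia must be indifferent between H and L.
Jia's expected payoff from H is 2(1−x); from L it is 2x − (1−x).
Setting these equal: −2x + 2 = 3x − 1, so x = 3/5.
Therefore Ivan plays L with probability 1 − 3/5 = 2/5.

2/5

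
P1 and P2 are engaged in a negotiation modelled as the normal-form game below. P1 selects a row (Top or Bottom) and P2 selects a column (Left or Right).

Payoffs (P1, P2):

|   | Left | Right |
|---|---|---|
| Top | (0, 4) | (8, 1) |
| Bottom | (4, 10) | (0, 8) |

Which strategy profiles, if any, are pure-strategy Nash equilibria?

(Bottom, Left)

(Top, Left): P1 prefers Bottom (4 > 0) — not an equilibrium.
(Top, Right): P2 prefers Left (4 > 1) — not an equilibrium.
(Bottom, Left): P1 gets 4 ≥ 0 from Top, and P2 gets 10 ≥ 8 from Right — Nash equilibrium.
(Bottom, Right): P1 prefers Top (8 > 0); P2 prefers Left (10 > 8) — not an equilibrium.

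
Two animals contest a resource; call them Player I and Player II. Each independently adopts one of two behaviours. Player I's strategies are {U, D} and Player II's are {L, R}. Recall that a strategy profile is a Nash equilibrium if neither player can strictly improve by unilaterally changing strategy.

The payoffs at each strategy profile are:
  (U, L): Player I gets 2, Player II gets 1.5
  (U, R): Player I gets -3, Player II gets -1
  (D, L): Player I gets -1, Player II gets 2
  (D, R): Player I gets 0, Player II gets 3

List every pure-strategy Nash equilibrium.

(U, L): Player I gets 2 ≥ -1 from D, and Player II gets 1.5 ≥ -1 from R — Nash equilibrium.
(U, R): Player I prefers D (0 > -3); Player II prefers L (1.5 > -1) — not an equilibrium.
(D, L): Player I prefers U (2 > -1); Player II prefers R (3 > 2) — not an equilibrium.
(D, R): Player I gets 0 ≥ -3 from U, and Player II gets 3 ≥ 2 from L — Nash equilibrium.

(U, L) and (D, R)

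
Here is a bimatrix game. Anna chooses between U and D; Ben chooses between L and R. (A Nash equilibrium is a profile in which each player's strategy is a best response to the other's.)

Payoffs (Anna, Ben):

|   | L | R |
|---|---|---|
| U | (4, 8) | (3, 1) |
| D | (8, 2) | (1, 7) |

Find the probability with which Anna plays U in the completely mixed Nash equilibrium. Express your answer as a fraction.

5/12

Let r be the probability that Anna plays U. In a completely mixed equilibrium, Ben must be indifferent between L and R.
Ben's expected payoff from L is 8r + 2(1−r); from R it is r + 7(1−r).
Setting these equal: 6r + 2 = −6r + 7, so r = 5/12.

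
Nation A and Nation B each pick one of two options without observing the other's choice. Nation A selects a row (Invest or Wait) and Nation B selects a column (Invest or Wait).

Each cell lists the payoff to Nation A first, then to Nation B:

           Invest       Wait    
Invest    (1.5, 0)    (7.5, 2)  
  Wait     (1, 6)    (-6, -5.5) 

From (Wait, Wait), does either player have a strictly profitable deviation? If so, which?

Both

Nation A at (Wait, Wait) earns -6; deviating to Invest yields 7.5 — a strict improvement.
Nation B earns -5.5; deviating to Invest yields 6 — a strict improvement.
Both Nation A and Nation B have strictly profitable deviations.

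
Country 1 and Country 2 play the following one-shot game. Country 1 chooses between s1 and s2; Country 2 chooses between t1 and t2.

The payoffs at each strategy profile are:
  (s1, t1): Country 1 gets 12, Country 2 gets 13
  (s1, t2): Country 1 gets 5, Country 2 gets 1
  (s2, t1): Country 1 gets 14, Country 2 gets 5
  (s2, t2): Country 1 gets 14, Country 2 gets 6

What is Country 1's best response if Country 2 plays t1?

Against t1, Country 1 earns 12 from s1 and 14 from s2.
So s2 is the best response.

s2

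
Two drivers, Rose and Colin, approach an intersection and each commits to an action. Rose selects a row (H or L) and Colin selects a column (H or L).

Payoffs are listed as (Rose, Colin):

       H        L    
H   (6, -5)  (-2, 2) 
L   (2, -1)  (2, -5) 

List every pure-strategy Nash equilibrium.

none

(H, H): Colin prefers L (2 > -5) — not an equilibrium.
(H, L): Rose prefers L (2 > -2) — not an equilibrium.
(L, H): Rose prefers H (6 > 2) — not an equilibrium.
(L, L): Colin prefers H (-1 > -5) — not an equilibrium.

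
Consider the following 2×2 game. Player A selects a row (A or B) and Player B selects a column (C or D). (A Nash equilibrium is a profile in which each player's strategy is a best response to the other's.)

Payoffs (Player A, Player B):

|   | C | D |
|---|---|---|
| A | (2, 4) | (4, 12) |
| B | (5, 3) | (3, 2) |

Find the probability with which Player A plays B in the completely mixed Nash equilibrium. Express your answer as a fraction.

Let p be the probability that Player A plays A. In a completely mixed equilibrium, Player B must be indifferent between C and D.
Player B's expected payoff from C is 4p + 3(1−p); from D it is 12p + 2(1−p).
Setting these equal: p + 3 = 10p + 2, so p = 1/9.
Therefore Player A plays B with probability 1 − 1/9 = 8/9.

8/9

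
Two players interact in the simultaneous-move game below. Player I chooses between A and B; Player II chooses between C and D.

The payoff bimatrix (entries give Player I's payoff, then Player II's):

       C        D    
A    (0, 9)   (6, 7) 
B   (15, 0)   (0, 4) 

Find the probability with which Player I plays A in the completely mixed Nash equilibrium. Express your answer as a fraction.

Let r be the probability that Player I plays A. In a completely mixed equilibrium, Player II must be indifferent between C and D.
Player II's expected payoff from C is 9r; from D it is 7r + 4(1−r).
Setting these equal: 9r = 3r + 4, so r = 2/3.

2/3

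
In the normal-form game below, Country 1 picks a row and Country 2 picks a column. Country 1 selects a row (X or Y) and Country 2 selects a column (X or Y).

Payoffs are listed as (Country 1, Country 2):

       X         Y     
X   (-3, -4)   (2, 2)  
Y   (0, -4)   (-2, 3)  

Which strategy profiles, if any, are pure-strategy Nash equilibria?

(X, X): Country 1 prefers Y (0 > -3); Country 2 prefers Y (2 > -4) — not an equilibrium.
(X, Y): Country 1 gets 2 ≥ -2 from Y, and Country 2 gets 2 ≥ -4 from X — Nash equilibrium.
(Y, X): Country 2 prefers Y (3 > -4) — not an equilibrium.
(Y, Y): Country 1 prefers X (2 > -2) — not an equilibrium.

(X, Y)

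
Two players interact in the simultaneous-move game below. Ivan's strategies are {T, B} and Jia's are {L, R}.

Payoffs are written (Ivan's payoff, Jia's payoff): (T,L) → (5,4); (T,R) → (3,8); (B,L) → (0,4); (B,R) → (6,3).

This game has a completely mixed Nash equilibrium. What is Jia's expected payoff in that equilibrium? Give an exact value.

First find p, the probability Ivan plays T, from Jia's indifference between L and R: 4p + 4(1−p) = 8p + 3(1−p), giving p = 1/5.
Since Jia is indifferent in equilibrium, Jia's expected payoff equals the payoff from either column against (1/5, 4/5). Using L: 4(1/5) + 4(4/5) = 4.

4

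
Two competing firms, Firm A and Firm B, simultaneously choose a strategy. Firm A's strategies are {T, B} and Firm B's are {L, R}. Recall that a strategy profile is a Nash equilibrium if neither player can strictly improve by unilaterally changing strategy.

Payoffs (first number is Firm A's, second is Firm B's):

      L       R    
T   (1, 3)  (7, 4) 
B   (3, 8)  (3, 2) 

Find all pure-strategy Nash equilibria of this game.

(T, L): Firm A prefers B (3 > 1); Firm B prefers R (4 > 3) — not an equilibrium.
(T, R): Firm A gets 7 ≥ 3 from B, and Firm B gets 4 ≥ 3 from L — Nash equilibrium.
(B, L): Firm A gets 3 ≥ 1 from T, and Firm B gets 8 ≥ 2 from R — Nash equilibrium.
(B, R): Firm A prefers T (7 > 3); Firm B prefers L (8 > 2) — not an equilibrium.

(T, R) and (B, L)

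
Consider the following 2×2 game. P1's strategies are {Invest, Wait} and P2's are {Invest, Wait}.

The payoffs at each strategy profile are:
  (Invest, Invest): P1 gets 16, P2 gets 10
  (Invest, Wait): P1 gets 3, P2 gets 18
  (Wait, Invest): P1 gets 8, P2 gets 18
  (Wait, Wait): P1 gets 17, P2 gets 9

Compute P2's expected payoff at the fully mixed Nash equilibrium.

First find p, the probability P1 plays Invest, from P2's indifference between Invest and Wait: 10p + 18(1−p) = 18p + 9(1−p), giving p = 9/17.
Since P2 is indifferent in equilibrium, P2's expected payoff equals the payoff from either column against (9/17, 8/17). Using Invest: 10(9/17) + 18(8/17) = 234/17.

234/17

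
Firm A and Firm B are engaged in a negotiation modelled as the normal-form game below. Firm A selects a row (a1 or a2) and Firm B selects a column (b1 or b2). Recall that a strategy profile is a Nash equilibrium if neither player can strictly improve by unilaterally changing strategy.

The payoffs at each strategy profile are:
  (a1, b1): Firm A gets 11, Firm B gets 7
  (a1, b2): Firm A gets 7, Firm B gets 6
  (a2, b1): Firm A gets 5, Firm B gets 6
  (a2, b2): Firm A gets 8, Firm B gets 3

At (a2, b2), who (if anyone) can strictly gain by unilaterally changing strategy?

Firm B

Firm A at (a2, b2) earns 8; deviating to a1 yields 7 — not better.
Firm B earns 3; deviating to b1 yields 6 — a strict improvement.
Only Firm B has a strictly profitable deviation.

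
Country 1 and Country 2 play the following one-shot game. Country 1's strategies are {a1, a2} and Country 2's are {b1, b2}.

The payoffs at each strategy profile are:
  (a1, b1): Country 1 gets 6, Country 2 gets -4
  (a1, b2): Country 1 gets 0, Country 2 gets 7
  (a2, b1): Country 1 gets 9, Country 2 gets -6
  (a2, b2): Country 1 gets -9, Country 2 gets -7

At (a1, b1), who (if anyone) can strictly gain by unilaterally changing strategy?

Both

Country 1 at (a1, b1) earns 6; deviating to a2 yields 9 — a strict improvement.
Country 2 earns -4; deviating to b2 yields 7 — a strict improvement.
Both Country 1 and Country 2 have strictly profitable deviations.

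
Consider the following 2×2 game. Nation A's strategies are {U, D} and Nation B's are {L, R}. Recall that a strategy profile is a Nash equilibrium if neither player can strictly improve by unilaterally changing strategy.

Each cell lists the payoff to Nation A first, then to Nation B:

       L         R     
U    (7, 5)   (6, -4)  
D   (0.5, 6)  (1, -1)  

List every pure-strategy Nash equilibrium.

(U, L): Nation A gets 7 ≥ 0.5 from D, and Nation B gets 5 ≥ -4 from R — Nash equilibrium.
(U, R): Nation B prefers L (5 > -4) — not an equilibrium.
(D, L): Nation A prefers U (7 > 0.5) — not an equilibrium.
(D, R): Nation A prefers U (6 > 1); Nation B prefers L (6 > -1) — not an equilibrium.

(U, L)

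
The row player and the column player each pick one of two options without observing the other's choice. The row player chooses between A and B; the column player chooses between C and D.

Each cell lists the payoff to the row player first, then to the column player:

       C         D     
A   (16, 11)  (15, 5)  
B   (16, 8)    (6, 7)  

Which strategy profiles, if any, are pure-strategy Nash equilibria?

(A, C): the row player gets 16 ≥ 16 from B, and the column player gets 11 ≥ 5 from D — Nash equilibrium.
(A, D): the column player prefers C (11 > 5) — not an equilibrium.
(B, C): the row player gets 16 ≥ 16 from A, and the column player gets 8 ≥ 7 from D — Nash equilibrium.
(B, D): the row player prefers A (15 > 6); the column player prefers C (8 > 7) — not an equilibrium.

(A, C) and (B, C)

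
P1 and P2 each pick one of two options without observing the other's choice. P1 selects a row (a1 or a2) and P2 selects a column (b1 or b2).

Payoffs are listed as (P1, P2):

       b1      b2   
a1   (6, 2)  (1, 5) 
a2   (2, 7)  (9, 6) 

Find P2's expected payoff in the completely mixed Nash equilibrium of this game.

23/4

First find x, the probability P1 plays a1, from P2's indifference between b1 and b2: 2x + 7(1−x) = 5x + 6(1−x), giving x = 1/4.
Since P2 is indifferent in equilibrium, P2's expected payoff equals the payoff from either column against (1/4, 3/4). Using b1: 2(1/4) + 7(3/4) = 23/4.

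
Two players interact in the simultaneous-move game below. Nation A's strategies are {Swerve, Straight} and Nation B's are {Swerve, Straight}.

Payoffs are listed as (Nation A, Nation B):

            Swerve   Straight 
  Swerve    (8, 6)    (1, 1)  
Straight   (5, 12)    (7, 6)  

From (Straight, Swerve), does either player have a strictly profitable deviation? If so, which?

Nation A at (Straight, Swerve) earns 5; deviating to Swerve yields 8 — a strict improvement.
Nation B earns 12; deviating to Straight yields 6 — not better.
Only Nation A has a strictly profitable deviation.

Nation A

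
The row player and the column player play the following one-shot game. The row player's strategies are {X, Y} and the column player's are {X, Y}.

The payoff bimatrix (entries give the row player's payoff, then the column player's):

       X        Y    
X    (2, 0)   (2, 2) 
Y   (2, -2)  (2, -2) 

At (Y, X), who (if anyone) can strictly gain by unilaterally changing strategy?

Neither

The row player at (Y, X) earns 2; deviating to X yields 2 — not better.
The column player earns -2; deviating to Y yields -2 — not better.
Neither player can strictly improve; the profile is a Nash equilibrium.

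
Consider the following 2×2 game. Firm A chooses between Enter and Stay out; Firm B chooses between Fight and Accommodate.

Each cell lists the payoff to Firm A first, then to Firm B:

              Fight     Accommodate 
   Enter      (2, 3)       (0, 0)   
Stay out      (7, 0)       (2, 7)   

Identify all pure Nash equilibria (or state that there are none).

(Stay out, Accommodate)

(Enter, Fight): Firm A prefers Stay out (7 > 2) — not an equilibrium.
(Enter, Accommodate): Firm A prefers Stay out (2 > 0); Firm B prefers Fight (3 > 0) — not an equilibrium.
(Stay out, Fight): Firm B prefers Accommodate (7 > 0) — not an equilibrium.
(Stay out, Accommodate): Firm A gets 2 ≥ 0 from Enter, and Firm B gets 7 ≥ 0 from Fight — Nash equilibrium.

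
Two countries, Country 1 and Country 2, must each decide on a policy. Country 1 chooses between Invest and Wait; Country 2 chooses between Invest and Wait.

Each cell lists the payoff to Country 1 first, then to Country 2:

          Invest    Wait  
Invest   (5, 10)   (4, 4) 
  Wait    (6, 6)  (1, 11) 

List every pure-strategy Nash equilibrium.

none

(Invest, Invest): Country 1 prefers Wait (6 > 5) — not an equilibrium.
(Invest, Wait): Country 2 prefers Invest (10 > 4) — not an equilibrium.
(Wait, Invest): Country 2 prefers Wait (11 > 6) — not an equilibrium.
(Wait, Wait): Country 1 prefers Invest (4 > 1) — not an equilibrium.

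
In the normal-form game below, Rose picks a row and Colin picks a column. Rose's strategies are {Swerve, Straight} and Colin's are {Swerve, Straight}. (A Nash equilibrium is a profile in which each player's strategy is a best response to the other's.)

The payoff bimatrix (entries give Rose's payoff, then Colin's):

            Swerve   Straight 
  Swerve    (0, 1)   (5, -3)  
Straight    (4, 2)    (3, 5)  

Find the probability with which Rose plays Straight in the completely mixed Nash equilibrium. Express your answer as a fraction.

Let r be the probability that Rose plays Swerve. In a completely mixed equilibrium, Colin must be indifferent between Swerve and Straight.
Colin's expected payoff from Swerve is r + 2(1−r); from Straight it is −3r + 5(1−r).
Setting these equal: −r + 2 = −8r + 5, so r = 3/7.
Therefore Rose plays Straight with probability 1 − 3/7 = 4/7.

4/7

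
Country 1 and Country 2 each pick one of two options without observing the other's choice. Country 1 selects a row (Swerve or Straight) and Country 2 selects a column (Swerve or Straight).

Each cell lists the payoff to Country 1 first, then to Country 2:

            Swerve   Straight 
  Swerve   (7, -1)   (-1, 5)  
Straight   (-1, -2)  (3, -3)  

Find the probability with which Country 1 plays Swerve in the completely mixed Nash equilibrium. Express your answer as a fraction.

1/7

Let r be the probability that Country 1 plays Swerve. In a completely mixed equilibrium, Country 2 must be indifferent between Swerve and Straight.
Country 2's expected payoff from Swerve is −r − 2(1−r); from Straight it is 5r − 3(1−r).
Setting these equal: r − 2 = 8r − 3, so r = 1/7.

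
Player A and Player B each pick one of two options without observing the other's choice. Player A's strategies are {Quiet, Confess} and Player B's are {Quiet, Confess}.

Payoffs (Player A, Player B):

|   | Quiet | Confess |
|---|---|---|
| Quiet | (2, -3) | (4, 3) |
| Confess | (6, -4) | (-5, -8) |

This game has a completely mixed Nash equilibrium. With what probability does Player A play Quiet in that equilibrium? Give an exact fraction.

2/5

Let x be the probability that Player A plays Quiet. In a completely mixed equilibrium, Player B must be indifferent between Quiet and Confess.
Player B's expected payoff from Quiet is −3x − 4(1−x); from Confess it is 3x − 8(1−x).
Setting these equal: x − 4 = 11x − 8, so x = 2/5.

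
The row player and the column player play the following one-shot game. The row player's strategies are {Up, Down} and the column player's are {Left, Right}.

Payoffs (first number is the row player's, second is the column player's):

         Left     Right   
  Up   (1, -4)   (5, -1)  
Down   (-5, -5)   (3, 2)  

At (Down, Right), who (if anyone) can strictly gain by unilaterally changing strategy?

The row player at (Down, Right) earns 3; deviating to Up yields 5 — a strict improvement.
The column player earns 2; deviating to Left yields -5 — not better.
Only the row player has a strictly profitable deviation.

The row player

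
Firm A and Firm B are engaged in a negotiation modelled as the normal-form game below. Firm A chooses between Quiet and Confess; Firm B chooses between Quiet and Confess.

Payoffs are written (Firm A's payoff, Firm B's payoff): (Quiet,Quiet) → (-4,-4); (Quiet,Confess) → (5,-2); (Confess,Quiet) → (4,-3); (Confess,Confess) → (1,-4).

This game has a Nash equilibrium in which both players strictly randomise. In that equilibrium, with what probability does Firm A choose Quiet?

Let r be the probability that Firm A plays Quiet. In a completely mixed equilibrium, Firm B must be indifferent between Quiet and Confess.
Firm B's expected payoff from Quiet is −4r − 3(1−r); from Confess it is −2r − 4(1−r).
Setting these equal: −r − 3 = 2r − 4, so r = 1/3.

1/3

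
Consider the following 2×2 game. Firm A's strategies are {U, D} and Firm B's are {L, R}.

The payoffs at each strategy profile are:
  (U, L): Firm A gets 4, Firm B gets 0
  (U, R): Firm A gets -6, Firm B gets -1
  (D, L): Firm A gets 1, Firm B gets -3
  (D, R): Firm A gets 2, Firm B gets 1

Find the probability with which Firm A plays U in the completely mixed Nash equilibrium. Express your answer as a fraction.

4/5

Let x be the probability that Firm A plays U. In a completely mixed equilibrium, Firm B must be indifferent between L and R.
Firm B's expected payoff from L is −3(1−x); from R it is −x + (1−x).
Setting these equal: 3x − 3 = −2x + 1, so x = 4/5.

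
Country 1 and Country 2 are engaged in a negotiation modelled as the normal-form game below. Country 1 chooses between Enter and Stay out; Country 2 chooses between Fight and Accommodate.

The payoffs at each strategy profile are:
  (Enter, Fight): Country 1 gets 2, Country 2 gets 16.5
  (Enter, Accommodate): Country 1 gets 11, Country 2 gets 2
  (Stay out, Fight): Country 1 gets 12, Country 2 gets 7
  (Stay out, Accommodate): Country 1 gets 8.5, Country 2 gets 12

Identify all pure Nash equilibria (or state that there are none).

(Enter, Fight): Country 1 prefers Stay out (12 > 2) — not an equilibrium.
(Enter, Accommodate): Country 2 prefers Fight (16.5 > 2) — not an equilibrium.
(Stay out, Fight): Country 2 prefers Accommodate (12 > 7) — not an equilibrium.
(Stay out, Accommodate): Country 1 prefers Enter (11 > 8.5) — not an equilibrium.

none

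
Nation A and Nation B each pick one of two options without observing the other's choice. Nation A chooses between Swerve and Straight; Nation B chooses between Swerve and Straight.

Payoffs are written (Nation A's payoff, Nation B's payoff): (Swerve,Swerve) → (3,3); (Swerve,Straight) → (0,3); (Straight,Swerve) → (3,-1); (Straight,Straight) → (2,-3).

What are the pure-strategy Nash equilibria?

(Swerve, Swerve) and (Straight, Swerve)

(Swerve, Swerve): Nation A gets 3 ≥ 3 from Straight, and Nation B gets 3 ≥ 3 from Straight — Nash equilibrium.
(Swerve, Straight): Nation A prefers Straight (2 > 0) — not an equilibrium.
(Straight, Swerve): Nation A gets 3 ≥ 3 from Swerve, and Nation B gets -1 ≥ -3 from Straight — Nash equilibrium.
(Straight, Straight): Nation B prefers Swerve (-1 > -3) — not an equilibrium.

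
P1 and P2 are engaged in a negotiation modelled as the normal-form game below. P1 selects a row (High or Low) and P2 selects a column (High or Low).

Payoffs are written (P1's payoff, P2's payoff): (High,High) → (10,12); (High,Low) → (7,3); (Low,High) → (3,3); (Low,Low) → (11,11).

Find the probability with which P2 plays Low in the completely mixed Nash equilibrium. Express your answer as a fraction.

Let y be the probability that P2 plays High. In a completely mixed equilibrium, P1 must be indifferent between High and Low.
P1's expected payoff from High is 10y + 7(1−y); from Low it is 3y + 11(1−y).
Setting these equal: 3y + 7 = −8y + 11, so y = 4/11.
Therefore P2 plays Low with probability 1 − 4/11 = 7/11.

7/11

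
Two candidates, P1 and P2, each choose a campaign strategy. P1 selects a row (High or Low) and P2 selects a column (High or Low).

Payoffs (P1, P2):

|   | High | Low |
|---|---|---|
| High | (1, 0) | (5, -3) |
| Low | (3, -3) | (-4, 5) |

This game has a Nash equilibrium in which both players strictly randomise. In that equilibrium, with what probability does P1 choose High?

Let p be the probability that P1 plays High. In a completely mixed equilibrium, P2 must be indifferent between High and Low.
P2's expected payoff from High is −3(1−p); from Low it is −3p + 5(1−p).
Setting these equal: 3p − 3 = −8p + 5, so p = 8/11.

8/11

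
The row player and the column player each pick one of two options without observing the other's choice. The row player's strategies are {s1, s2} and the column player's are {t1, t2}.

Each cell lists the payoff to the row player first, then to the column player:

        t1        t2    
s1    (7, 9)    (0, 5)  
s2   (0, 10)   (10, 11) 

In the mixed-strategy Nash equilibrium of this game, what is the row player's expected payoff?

First find q, the probability the column player plays t1, from the row player's indifference between s1 and s2: 7q = 10(1−q), giving q = 10/17.
Since the row player is indifferent in equilibrium, the row player's expected payoff equals the payoff from either row against (10/17, 7/17). Using s1: 7(10/17) = 70/17.

70/17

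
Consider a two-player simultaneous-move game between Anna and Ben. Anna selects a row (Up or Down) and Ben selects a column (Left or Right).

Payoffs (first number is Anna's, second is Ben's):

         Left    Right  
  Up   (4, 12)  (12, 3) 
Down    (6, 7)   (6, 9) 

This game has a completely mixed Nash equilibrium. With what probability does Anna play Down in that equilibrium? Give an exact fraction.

Let x be the probability that Anna plays Up. In a completely mixed equilibrium, Ben must be indifferent between Left and Right.
Ben's expected payoff from Left is 12x + 7(1−x); from Right it is 3x + 9(1−x).
Setting these equal: 5x + 7 = −6x + 9, so x = 2/11.
Therefore Anna plays Down with probability 1 − 2/11 = 9/11.

9/11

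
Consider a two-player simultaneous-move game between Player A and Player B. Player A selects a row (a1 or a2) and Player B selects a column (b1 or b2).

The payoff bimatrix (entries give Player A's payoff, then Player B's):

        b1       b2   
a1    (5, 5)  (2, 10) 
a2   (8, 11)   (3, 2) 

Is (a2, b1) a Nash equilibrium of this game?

At (a2, b1), Player A earns 8; switching to a1 would give 5, so Player A has no profitable deviation.
Player B earns 11; switching to b2 would give 2, so Player B has no profitable deviation.
Neither player can gain by a unilateral deviation, so this profile is a Nash equilibrium.

Yes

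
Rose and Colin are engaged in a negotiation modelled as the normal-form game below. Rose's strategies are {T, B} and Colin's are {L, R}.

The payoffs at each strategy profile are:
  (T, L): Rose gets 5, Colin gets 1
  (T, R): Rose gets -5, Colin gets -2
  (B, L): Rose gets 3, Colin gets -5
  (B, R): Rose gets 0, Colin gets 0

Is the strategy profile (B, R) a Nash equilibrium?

Yes

At (B, R), Rose earns 0; switching to T would give -5, so Rose has no profitable deviation.
Colin earns 0; switching to L would give -5, so Colin has no profitable deviation.
Neither player can gain by a unilateral deviation, so this profile is a Nash equilibrium.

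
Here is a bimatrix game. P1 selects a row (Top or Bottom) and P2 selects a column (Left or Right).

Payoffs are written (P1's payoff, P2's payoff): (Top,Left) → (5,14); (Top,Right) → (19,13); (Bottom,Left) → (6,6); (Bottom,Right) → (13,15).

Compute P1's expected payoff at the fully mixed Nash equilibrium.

7

First find q, the probability P2 plays Left, from P1's indifference between Top and Bottom: 5q + 19(1−q) = 6q + 13(1−q), giving q = 6/7.
Since P1 is indifferent in equilibrium, P1's expected payoff equals the payoff from either row against (6/7, 1/7). Using Top: 5(6/7) + 19(1/7) = 7.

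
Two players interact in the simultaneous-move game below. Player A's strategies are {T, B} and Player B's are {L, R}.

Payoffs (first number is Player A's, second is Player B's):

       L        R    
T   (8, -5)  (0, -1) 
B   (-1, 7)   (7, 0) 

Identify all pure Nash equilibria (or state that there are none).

(T, L): Player B prefers R (-1 > -5) — not an equilibrium.
(T, R): Player A prefers B (7 > 0) — not an equilibrium.
(B, L): Player A prefers T (8 > -1) — not an equilibrium.
(B, R): Player B prefers L (7 > 0) — not an equilibrium.

none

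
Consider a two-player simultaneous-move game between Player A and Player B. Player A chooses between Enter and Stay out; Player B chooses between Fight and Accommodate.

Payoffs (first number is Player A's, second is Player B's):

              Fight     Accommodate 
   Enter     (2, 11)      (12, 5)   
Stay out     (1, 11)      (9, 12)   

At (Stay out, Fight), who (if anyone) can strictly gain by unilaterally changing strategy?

Both

Player A at (Stay out, Fight) earns 1; deviating to Enter yields 2 — a strict improvement.
Player B earns 11; deviating to Accommodate yields 12 — a strict improvement.
Both Player A and Player B have strictly profitable deviations.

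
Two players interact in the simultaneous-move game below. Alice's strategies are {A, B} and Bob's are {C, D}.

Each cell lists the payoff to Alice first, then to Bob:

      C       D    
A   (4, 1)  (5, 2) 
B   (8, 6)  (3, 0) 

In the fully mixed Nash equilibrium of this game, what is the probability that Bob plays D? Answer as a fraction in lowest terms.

2/3

Let y be the probability that Bob plays C. In a completely mixed equilibrium, Alice must be indifferent between A and B.
Alice's expected payoff from A is 4y + 5(1−y); from B it is 8y + 3(1−y).
Setting these equal: −y + 5 = 5y + 3, so y = 1/3.
Therefore Bob plays D with probability 1 − 1/3 = 2/3.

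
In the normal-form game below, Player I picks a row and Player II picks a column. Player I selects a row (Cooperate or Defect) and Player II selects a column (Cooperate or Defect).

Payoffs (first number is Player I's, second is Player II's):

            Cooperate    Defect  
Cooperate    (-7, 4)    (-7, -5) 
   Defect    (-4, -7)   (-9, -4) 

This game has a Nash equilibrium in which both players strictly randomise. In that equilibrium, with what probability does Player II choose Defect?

3/5

Let c be the probability that Player II plays Cooperate. In a completely mixed equilibrium, Player I must be indifferent between Cooperate and Defect.
Player I's expected payoff from Cooperate is −7c − 7(1−c); from Defect it is −4c − 9(1−c).
Setting these equal: -7 = 5c − 9, so c = 2/5.
Therefore Player II plays Defect with probability 1 − 2/5 = 3/5.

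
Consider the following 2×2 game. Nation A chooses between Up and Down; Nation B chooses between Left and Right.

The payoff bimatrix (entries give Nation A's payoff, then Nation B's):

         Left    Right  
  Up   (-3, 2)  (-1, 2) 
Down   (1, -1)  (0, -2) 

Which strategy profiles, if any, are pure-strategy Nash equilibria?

(Up, Left): Nation A prefers Down (1 > -3) — not an equilibrium.
(Up, Right): Nation A prefers Down (0 > -1) — not an equilibrium.
(Down, Left): Nation A gets 1 ≥ -3 from Up, and Nation B gets -1 ≥ -2 from Right — Nash equilibrium.
(Down, Right): Nation B prefers Left (-1 > -2) — not an equilibrium.

(Down, Left)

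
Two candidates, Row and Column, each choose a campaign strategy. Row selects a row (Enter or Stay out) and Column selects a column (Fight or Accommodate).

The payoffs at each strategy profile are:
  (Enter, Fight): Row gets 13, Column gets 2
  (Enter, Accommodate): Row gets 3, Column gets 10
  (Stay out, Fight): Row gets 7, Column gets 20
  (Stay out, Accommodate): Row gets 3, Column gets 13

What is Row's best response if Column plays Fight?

Against Fight, Row earns 13 from Enter and 7 from Stay out.
So Enter is the best response.

Enter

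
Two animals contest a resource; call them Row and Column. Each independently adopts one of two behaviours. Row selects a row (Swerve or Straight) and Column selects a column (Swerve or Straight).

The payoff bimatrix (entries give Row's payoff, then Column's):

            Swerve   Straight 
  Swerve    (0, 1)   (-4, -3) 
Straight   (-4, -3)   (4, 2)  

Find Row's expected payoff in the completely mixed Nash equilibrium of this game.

First find y, the probability Column plays Swerve, from Row's indifference between Swerve and Straight: −4(1−y) = −4y + 4(1−y), giving y = 2/3.
Since Row is indifferent in equilibrium, Row's expected payoff equals the payoff from either row against (2/3, 1/3). Using Swerve: −4(1/3) = -4/3.

-4/3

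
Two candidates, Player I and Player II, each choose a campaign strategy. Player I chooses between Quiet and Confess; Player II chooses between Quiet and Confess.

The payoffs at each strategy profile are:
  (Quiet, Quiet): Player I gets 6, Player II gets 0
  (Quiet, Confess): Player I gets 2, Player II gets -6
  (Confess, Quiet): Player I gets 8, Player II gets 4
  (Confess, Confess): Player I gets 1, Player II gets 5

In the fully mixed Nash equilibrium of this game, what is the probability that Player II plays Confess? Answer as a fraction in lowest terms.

Let c be the probability that Player II plays Quiet. In a completely mixed equilibrium, Player I must be indifferent between Quiet and Confess.
Player I's expected payoff from Quiet is 6c + 2(1−c); from Confess it is 8c + (1−c).
Setting these equal: 4c + 2 = 7c + 1, so c = 1/3.
Therefore Player II plays Confess with probability 1 − 1/3 = 2/3.

2/3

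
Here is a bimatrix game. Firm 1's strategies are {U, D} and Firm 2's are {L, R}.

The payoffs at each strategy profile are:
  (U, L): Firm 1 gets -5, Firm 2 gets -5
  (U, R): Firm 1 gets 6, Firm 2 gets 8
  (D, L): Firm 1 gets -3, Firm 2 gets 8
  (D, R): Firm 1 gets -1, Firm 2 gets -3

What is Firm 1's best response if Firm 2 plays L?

Against L, Firm 1 earns -5 from U and -3 from D.
So D is the best response.

D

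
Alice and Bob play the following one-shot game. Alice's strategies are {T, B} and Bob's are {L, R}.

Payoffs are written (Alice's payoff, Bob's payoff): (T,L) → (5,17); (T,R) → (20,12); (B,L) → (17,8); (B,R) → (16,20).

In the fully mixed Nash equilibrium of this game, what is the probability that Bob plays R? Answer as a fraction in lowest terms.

3/4

Let c be the probability that Bob plays L. In a completely mixed equilibrium, Alice must be indifferent between T and B.
Alice's expected payoff from T is 5c + 20(1−c); from B it is 17c + 16(1−c).
Setting these equal: −15c + 20 = c + 16, so c = 1/4.
Therefore Bob plays R with probability 1 − 1/4 = 3/4.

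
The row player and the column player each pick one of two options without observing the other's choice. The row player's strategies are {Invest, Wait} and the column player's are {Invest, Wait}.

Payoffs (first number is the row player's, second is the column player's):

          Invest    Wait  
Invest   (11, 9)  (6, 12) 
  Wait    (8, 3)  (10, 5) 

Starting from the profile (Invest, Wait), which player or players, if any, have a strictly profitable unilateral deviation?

The row player

The row player at (Invest, Wait) earns 6; deviating to Wait yields 10 — a strict improvement.
The column player earns 12; deviating to Invest yields 9 — not better.
Only the row player has a strictly profitable deviation.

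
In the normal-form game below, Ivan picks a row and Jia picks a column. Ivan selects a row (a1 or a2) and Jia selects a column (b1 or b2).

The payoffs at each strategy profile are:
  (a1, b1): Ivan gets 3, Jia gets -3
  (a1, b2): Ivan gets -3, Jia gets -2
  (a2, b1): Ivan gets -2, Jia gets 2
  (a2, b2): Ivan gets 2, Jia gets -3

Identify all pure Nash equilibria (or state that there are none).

(a1, b1): Jia prefers b2 (-2 > -3) — not an equilibrium.
(a1, b2): Ivan prefers a2 (2 > -3) — not an equilibrium.
(a2, b1): Ivan prefers a1 (3 > -2) — not an equilibrium.
(a2, b2): Jia prefers b1 (2 > -3) — not an equilibrium.

none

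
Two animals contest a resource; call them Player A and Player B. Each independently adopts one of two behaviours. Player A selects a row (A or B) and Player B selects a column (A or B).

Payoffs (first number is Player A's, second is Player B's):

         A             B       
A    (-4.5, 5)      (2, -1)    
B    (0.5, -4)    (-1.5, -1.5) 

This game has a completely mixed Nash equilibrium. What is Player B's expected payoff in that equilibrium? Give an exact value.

-23/17

First find p, the probability Player A plays A, from Player B's indifference between A and B: 5p − 4(1−p) = −p − 1.5(1−p), giving p = 5/17.
Since Player B is indifferent in equilibrium, Player B's expected payoff equals the payoff from either column against (5/17, 12/17). Using A: 5(5/17) − 4(12/17) = -23/17.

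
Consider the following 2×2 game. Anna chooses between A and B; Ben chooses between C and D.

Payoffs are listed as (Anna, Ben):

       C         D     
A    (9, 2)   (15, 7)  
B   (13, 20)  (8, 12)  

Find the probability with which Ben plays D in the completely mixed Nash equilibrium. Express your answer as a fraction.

4/11

Let q be the probability that Ben plays C. In a completely mixed equilibrium, Anna must be indifferent between A and B.
Anna's expected payoff from A is 9q + 15(1−q); from B it is 13q + 8(1−q).
Setting these equal: −6q + 15 = 5q + 8, so q = 7/11.
Therefore Ben plays D with probability 1 − 7/11 = 4/11.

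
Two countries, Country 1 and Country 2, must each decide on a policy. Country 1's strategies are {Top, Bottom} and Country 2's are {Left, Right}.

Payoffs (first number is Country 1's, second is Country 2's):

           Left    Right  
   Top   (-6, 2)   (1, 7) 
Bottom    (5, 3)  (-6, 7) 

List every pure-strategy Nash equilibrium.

(Top, Right)

(Top, Left): Country 1 prefers Bottom (5 > -6); Country 2 prefers Right (7 > 2) — not an equilibrium.
(Top, Right): Country 1 gets 1 ≥ -6 from Bottom, and Country 2 gets 7 ≥ 2 from Left — Nash equilibrium.
(Bottom, Left): Country 2 prefers Right (7 > 3) — not an equilibrium.
(Bottom, Right): Country 1 prefers Top (1 > -6) — not an equilibrium.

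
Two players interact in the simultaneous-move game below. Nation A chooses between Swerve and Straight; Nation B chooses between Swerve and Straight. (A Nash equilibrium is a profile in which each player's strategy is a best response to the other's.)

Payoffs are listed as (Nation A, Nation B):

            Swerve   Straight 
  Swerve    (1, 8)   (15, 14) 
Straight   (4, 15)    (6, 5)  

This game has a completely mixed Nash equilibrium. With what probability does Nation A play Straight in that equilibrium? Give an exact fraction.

Let p be the probability that Nation A plays Swerve. In a completely mixed equilibrium, Nation B must be indifferent between Swerve and Straight.
Nation B's expected payoff from Swerve is 8p + 15(1−p); from Straight it is 14p + 5(1−p).
Setting these equal: −7p + 15 = 9p + 5, so p = 5/8.
Therefore Nation A plays Straight with probability 1 − 5/8 = 3/8.

3/8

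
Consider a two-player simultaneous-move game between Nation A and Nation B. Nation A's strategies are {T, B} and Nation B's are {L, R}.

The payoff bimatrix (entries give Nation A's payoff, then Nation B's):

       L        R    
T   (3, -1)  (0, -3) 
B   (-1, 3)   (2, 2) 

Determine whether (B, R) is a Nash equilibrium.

At (B, R), Nation A earns 2; switching to T would give 0, so Nation A has no profitable deviation.
Nation B earns 2; switching to L would give 3, so Nation B would deviate.
Since at least one player can profitably deviate, this is not a Nash equilibrium.

No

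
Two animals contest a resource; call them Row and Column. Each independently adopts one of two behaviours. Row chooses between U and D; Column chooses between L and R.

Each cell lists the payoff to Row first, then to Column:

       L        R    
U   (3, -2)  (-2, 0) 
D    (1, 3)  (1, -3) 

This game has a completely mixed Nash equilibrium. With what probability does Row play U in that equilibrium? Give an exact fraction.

3/4

Let x be the probability that Row plays U. In a completely mixed equilibrium, Column must be indifferent between L and R.
Column's expected payoff from L is −2x + 3(1−x); from R it is −3(1−x).
Setting these equal: −5x + 3 = 3x − 3, so x = 3/4.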